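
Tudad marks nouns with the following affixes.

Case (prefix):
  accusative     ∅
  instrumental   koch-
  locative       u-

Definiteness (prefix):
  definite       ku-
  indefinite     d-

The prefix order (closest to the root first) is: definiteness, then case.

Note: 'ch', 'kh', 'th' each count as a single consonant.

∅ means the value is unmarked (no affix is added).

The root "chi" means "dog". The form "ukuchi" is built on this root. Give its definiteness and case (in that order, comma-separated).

definite, locative

Segment: u-ku-chi.
definiteness: ku- → definite.
case: u- → locative.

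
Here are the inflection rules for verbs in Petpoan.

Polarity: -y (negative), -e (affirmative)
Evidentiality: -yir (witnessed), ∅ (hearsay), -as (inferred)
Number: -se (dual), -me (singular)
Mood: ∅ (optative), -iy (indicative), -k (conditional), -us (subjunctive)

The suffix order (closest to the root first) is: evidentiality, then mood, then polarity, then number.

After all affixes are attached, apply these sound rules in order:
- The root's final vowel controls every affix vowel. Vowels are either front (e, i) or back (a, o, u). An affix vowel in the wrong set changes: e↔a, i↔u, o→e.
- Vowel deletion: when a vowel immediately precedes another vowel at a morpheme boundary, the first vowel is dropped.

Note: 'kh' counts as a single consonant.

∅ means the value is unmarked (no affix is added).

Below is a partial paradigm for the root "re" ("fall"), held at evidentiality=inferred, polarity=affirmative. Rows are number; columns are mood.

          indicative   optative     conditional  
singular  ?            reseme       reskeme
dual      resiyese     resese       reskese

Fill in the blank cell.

resiyeme

Attach evidentiality inferred -as → reas.
Attach mood indicative -iy → reasiy.
Attach polarity affirmative -e → reasiye.
Attach number singular -me → reasiyeme.
Apply vowel harmony: reasiyeme → reesiyeme.
Apply vowel deletion: reesiyeme → resiyeme.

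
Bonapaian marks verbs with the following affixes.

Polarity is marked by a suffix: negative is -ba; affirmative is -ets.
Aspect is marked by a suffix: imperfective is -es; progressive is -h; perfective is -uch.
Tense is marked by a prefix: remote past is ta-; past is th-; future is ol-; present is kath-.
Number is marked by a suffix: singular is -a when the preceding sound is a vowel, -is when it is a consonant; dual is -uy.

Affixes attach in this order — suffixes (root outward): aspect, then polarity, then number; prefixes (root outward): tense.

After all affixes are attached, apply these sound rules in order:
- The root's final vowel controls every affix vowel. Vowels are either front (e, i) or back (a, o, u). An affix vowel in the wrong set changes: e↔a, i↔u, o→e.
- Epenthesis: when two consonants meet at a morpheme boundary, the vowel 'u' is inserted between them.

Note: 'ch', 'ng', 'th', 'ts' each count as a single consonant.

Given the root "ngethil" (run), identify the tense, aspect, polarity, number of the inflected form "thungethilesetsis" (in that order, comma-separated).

Segment: th-ngethil-es-ets-is.
tense: th- → past.
aspect: -es → imperfective.
polarity: -ets → affirmative.
number: -a/is → singular.

past, imperfective, affirmative, singular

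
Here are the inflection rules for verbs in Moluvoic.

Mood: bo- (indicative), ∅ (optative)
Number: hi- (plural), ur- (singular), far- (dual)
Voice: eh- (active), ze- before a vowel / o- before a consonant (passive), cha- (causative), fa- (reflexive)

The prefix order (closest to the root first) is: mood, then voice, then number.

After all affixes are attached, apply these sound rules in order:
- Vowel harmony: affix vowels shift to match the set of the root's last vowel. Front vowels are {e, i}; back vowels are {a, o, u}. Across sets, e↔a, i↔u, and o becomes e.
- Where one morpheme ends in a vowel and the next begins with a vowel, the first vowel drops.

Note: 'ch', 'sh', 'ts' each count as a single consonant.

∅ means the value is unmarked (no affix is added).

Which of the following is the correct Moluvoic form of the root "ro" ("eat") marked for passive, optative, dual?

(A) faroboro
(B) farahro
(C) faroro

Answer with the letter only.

mood = optative: zero marking, form stays ro.
Attach voice passive o- (before consonant 'r') → oro.
Attach number dual far- → faroro.
Vowel harmony: no change.
Vowel deletion: no change.
So the correct form is faroro, option (C).
(A) faroboro is wrong: it uses indicative instead of optative for mood.
(B) farahro is wrong: it uses active instead of passive for voice.

C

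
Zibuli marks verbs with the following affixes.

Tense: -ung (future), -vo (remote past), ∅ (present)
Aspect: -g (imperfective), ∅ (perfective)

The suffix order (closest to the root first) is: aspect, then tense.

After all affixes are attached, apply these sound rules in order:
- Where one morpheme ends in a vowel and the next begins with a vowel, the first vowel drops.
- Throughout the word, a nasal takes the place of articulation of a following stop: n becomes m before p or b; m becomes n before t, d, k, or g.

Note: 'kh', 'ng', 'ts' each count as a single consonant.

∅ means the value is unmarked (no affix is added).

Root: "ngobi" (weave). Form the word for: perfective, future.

aspect = perfective: zero marking, form stays ngobi.
Attach tense future -ung → ngobiung.
Apply vowel deletion: ngobiung → ngobung.
Nasal assimilation: no change.

ngobung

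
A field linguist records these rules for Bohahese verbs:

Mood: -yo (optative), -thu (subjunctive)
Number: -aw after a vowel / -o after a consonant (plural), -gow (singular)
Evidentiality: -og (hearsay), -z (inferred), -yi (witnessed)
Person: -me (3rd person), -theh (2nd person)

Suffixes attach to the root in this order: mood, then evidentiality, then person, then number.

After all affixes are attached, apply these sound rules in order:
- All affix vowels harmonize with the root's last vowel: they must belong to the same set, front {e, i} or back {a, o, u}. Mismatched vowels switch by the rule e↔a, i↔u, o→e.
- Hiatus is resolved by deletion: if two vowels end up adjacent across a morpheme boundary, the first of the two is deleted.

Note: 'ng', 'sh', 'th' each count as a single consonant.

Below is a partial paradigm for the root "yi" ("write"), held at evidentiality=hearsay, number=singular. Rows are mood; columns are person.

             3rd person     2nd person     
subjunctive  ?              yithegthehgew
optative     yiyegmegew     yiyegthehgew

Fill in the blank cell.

yithegmegew

Attach mood subjunctive -thu → yithu.
Attach evidentiality hearsay -og → yithuog.
Attach person 3rd person -me → yithuogme.
Attach number singular -gow → yithuogmegow.
Apply vowel harmony: yithuogmegow → yithiegmegew.
Apply vowel deletion: yithiegmegew → yithegmegew.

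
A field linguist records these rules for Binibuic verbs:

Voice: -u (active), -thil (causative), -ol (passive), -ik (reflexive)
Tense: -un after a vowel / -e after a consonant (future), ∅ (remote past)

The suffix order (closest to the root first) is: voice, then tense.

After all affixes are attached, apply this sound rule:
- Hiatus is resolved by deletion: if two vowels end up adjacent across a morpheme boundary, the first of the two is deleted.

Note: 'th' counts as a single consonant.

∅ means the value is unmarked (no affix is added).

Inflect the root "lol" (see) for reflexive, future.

Attach voice reflexive -ik → lolik.
Attach tense future -e (after consonant 'k') → lolike.
Vowel deletion: no change.

lolike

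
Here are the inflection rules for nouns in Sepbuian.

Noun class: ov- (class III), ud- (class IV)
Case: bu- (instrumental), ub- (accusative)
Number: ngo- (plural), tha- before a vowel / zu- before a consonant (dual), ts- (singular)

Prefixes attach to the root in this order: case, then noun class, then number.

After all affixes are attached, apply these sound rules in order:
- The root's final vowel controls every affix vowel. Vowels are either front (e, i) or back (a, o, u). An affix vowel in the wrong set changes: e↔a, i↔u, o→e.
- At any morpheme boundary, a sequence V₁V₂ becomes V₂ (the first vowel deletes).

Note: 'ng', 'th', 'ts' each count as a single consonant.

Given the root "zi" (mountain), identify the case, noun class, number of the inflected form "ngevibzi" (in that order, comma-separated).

accusative, class III, plural

Segment: ngo-ov-ub-zi.
case: ub- → accusative.
noun class: ov- → class III.
number: ngo- → plural.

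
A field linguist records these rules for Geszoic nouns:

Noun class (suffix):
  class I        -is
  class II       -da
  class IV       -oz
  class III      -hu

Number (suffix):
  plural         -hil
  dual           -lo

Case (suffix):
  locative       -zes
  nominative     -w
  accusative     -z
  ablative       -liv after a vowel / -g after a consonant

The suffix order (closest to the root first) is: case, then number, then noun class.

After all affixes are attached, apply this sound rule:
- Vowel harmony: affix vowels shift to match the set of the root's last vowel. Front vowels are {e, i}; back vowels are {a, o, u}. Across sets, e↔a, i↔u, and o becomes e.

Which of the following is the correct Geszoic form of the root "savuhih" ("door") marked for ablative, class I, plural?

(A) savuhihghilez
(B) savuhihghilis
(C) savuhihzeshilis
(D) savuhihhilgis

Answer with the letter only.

Attach case ablative -g (after consonant 'h') → savuhihg.
Attach number plural -hil → savuhihghil.
Attach noun class class I -is → savuhihghilis.
Vowel harmony: no change.
So the correct form is savuhihghilis, option (B).
(A) savuhihghilez is wrong: it uses class IV instead of class I for noun class.
(C) savuhihzeshilis is wrong: it uses locative instead of ablative for case.
(D) savuhihhilgis is wrong: it has the affixes in the wrong order.

B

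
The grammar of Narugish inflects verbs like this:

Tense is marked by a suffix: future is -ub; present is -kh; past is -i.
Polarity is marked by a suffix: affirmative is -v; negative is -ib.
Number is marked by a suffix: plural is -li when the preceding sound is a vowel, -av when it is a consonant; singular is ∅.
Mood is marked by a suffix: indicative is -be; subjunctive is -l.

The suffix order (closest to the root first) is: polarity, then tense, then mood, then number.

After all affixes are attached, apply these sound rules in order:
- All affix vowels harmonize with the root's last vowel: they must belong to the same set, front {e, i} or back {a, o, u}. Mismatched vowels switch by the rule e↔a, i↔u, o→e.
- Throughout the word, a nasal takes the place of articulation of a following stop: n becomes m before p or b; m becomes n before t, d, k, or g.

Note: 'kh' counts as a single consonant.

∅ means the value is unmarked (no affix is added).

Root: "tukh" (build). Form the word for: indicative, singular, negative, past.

tukhububa

Attach polarity negative -ib → tukhib.
Attach tense past -i → tukhibi.
Attach mood indicative -be → tukhibibe.
number = singular: zero marking, form stays tukhibibe.
Apply vowel harmony: tukhibibe → tukhububa.
Nasal assimilation: no change.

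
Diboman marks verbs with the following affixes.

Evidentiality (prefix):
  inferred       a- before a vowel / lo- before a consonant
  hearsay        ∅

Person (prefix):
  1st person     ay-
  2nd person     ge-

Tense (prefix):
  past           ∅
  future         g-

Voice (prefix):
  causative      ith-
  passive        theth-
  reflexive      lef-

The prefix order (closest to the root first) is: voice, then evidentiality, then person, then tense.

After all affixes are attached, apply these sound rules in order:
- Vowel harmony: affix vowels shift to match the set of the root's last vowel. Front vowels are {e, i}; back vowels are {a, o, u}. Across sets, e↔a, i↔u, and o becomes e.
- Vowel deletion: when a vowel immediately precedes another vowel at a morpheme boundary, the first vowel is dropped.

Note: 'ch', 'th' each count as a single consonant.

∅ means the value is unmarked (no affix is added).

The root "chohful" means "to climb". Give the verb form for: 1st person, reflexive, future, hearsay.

gaylafchohful

Attach voice reflexive lef- → lefchohful.
evidentiality = hearsay: zero marking, form stays lefchohful.
Attach person 1st person ay- → aylefchohful.
Attach tense future g- → gaylefchohful.
Apply vowel harmony: gaylefchohful → gaylafchohful.
Vowel deletion: no change.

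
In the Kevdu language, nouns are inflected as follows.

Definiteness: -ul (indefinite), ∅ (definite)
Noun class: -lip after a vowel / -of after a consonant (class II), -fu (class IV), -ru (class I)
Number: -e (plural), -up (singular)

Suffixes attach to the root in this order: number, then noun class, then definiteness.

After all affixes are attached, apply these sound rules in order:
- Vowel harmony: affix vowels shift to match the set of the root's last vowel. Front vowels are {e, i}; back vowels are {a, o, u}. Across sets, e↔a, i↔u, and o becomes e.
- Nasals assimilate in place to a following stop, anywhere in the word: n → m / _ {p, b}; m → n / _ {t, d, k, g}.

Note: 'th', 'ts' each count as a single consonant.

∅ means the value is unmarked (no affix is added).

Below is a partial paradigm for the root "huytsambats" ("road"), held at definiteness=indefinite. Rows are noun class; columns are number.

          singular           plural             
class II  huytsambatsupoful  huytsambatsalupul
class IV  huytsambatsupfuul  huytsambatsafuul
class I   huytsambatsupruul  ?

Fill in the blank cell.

Attach number plural -e → huytsambatse.
Attach noun class class I -ru → huytsambatseru.
Attach definiteness indefinite -ul → huytsambatseruul.
Apply vowel harmony: huytsambatseruul → huytsambatsaruul.
Nasal assimilation: no change.

huytsambatsaruul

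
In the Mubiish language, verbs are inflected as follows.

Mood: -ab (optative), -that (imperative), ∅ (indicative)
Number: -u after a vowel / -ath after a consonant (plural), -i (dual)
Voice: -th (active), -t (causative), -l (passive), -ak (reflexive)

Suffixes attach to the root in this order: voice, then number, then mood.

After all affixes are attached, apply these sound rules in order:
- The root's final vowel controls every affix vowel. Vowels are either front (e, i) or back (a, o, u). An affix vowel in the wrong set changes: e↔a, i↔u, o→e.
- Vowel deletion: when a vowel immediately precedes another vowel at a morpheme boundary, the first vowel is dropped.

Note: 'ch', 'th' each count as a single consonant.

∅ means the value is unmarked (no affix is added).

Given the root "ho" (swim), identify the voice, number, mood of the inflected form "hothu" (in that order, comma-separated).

Segment: ho-th-i.
voice: -th → active.
number: -i → dual.
mood: ∅ → indicative.

active, dual, indicative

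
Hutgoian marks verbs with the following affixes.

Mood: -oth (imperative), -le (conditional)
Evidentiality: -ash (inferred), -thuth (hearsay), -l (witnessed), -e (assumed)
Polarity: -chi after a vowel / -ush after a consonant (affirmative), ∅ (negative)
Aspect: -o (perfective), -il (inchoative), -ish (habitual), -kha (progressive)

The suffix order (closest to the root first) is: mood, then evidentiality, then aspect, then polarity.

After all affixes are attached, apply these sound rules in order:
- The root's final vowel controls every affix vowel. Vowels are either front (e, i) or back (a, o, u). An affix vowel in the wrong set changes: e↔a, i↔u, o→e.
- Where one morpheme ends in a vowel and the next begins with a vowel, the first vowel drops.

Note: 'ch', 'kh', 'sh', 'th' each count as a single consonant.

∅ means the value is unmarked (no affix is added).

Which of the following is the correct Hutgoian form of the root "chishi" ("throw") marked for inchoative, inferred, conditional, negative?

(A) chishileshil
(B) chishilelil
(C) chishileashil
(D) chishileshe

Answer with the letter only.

Attach mood conditional -le → chishile.
Attach evidentiality inferred -ash → chishileash.
Attach aspect inchoative -il → chishileashil.
polarity = negative: zero marking, form stays chishileashil.
Apply vowel harmony: chishileashil → chishileeshil.
Apply vowel deletion: chishileeshil → chishileshil.
So the correct form is chishileshil, option (A).
(C) chishileashil is wrong: it fails to apply the sound rule(s).
(D) chishileshe is wrong: it uses perfective instead of inchoative for aspect.
(B) chishilelil is wrong: it uses witnessed instead of inferred for evidentiality.

A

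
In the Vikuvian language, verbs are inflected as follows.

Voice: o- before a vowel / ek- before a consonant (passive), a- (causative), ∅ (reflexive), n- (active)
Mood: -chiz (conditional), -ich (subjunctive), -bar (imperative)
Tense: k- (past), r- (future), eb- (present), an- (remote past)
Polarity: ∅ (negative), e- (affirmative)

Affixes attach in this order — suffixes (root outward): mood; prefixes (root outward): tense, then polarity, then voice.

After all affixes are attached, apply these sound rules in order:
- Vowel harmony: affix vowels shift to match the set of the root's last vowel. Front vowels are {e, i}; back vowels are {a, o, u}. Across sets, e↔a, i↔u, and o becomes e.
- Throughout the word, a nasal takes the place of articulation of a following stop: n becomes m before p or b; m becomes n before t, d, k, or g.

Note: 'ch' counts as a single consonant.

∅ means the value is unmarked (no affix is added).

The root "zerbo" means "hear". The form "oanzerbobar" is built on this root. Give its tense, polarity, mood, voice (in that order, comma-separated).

Segment: o-an-zerbo-bar.
tense: an- → remote past.
polarity: ∅ → negative.
mood: -bar → imperative.
voice: o/ek- → passive.

remote past, negative, imperative, passive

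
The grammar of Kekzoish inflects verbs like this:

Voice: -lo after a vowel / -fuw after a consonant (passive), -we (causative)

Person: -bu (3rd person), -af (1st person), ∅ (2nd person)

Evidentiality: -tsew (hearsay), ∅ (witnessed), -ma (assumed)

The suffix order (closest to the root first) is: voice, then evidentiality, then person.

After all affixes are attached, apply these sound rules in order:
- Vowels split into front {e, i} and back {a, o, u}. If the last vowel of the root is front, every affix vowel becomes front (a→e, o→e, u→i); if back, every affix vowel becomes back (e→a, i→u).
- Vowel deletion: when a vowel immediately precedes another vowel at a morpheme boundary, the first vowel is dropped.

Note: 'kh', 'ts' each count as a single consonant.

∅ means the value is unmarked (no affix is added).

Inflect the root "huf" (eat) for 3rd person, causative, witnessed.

hufwabu

Attach voice causative -we → hufwe.
evidentiality = witnessed: zero marking, form stays hufwe.
Attach person 3rd person -bu → hufwebu.
Apply vowel harmony: hufwebu → hufwabu.
Vowel deletion: no change.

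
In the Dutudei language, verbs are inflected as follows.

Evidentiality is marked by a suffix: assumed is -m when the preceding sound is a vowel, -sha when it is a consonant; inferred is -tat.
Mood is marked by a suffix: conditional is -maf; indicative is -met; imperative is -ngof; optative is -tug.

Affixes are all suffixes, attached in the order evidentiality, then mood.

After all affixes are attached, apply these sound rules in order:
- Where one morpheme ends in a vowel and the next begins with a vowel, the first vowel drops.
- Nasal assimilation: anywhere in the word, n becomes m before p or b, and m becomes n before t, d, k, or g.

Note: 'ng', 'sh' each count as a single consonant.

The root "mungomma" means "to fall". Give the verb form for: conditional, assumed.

Attach evidentiality assumed -m (after vowel 'a') → mungommam.
Attach mood conditional -maf → mungommammaf.
Vowel deletion: no change.
Nasal assimilation: no change.

mungommammaf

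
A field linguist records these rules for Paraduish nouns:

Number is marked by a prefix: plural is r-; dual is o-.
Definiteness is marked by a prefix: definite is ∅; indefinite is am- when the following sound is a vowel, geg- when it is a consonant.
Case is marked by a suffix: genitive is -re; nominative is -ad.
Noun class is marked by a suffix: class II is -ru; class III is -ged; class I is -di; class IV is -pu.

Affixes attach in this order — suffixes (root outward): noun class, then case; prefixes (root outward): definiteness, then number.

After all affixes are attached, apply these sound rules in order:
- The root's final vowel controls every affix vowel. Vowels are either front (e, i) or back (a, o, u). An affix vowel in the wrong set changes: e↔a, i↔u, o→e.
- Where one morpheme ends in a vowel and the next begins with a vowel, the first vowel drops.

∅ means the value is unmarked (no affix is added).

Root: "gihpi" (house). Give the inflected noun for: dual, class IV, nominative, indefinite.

egeggihpiped

Attach definiteness indefinite geg- (before consonant 'g') → geggihpi.
Attach noun class class IV -pu → geggihpipu.
Attach case nominative -ad → geggihpipuad.
Attach number dual o- → ogeggihpipuad.
Apply vowel harmony: ogeggihpipuad → egeggihpipied.
Apply vowel deletion: egeggihpipied → egeggihpiped.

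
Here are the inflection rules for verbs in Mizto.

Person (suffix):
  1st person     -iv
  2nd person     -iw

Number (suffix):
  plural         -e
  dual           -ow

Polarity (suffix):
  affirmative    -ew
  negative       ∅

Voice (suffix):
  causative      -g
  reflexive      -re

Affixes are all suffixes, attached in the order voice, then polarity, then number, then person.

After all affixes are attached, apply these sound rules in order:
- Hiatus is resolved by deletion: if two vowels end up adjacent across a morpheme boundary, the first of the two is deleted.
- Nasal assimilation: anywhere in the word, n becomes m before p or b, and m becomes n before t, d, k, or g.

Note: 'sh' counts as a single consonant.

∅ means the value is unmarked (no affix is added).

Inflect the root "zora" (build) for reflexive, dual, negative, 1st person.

zorarowiv

Attach voice reflexive -re → zorare.
polarity = negative: zero marking, form stays zorare.
Attach number dual -ow → zorareow.
Attach person 1st person -iv → zorareowiv.
Apply vowel deletion: zorareowiv → zorarowiv.
Nasal assimilation: no change.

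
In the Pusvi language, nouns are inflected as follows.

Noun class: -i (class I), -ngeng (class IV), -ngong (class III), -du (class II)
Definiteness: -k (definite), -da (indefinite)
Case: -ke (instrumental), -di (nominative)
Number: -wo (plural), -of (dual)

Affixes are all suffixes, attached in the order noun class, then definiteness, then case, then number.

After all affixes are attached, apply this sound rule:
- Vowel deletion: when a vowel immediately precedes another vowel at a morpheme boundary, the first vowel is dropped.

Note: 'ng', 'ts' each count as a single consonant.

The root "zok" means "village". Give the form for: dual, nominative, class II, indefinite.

Attach noun class class II -du → zokdu.
Attach definiteness indefinite -da → zokduda.
Attach case nominative -di → zokdudadi.
Attach number dual -of → zokdudadiof.
Apply vowel deletion: zokdudadiof → zokdudadof.

zokdudadof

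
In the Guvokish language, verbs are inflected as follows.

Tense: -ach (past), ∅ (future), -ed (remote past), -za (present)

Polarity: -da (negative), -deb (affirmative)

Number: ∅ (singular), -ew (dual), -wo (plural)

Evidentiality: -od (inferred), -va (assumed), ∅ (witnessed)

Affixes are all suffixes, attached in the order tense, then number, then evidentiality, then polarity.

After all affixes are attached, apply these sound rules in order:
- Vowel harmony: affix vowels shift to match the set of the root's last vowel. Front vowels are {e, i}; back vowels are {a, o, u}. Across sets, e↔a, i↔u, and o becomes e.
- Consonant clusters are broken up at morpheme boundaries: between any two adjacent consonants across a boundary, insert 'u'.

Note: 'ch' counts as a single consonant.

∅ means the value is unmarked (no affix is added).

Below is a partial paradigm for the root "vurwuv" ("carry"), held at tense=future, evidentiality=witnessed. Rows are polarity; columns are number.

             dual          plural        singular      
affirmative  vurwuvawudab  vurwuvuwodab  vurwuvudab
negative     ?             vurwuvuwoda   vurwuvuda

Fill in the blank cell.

tense = future: zero marking, form stays vurwuv.
Attach number dual -ew → vurwuvew.
evidentiality = witnessed: zero marking, form stays vurwuvew.
Attach polarity negative -da → vurwuvewda.
Apply vowel harmony: vurwuvewda → vurwuvawda.
Apply epenthesis: vurwuvawda → vurwuvawuda.

vurwuvawuda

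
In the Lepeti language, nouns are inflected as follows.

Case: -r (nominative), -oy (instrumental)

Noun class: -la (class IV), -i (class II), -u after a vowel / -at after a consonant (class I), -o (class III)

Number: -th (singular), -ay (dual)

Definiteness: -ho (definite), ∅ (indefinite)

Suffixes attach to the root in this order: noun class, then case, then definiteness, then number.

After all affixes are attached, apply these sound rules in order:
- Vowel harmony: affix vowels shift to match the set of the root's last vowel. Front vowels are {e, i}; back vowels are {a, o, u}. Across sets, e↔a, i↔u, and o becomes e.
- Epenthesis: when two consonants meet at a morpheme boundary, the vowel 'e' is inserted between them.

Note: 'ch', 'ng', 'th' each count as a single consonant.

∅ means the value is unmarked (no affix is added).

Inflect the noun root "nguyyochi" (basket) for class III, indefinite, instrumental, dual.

Attach noun class class III -o → nguyyochio.
Attach case instrumental -oy → nguyyochiooy.
definiteness = indefinite: zero marking, form stays nguyyochiooy.
Attach number dual -ay → nguyyochiooyay.
Apply vowel harmony: nguyyochiooyay → nguyyochieeyey.
Epenthesis: no change.

nguyyochieeyey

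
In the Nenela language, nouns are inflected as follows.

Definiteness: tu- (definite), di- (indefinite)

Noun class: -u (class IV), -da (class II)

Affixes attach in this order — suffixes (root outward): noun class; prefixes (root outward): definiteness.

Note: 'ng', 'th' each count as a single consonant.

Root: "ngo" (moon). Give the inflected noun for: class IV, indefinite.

dingou

Attach noun class class IV -u → ngou.
Attach definiteness indefinite di- → dingou.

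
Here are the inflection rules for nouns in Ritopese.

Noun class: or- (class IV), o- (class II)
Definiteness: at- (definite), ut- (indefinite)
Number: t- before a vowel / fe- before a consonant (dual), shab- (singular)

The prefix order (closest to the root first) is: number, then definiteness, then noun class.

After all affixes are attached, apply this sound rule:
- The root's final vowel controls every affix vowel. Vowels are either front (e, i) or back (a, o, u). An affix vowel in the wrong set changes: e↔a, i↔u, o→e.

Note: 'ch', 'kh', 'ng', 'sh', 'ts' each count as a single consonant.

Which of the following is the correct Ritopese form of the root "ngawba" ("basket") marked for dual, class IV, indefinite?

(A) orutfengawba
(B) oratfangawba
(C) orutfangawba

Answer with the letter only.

C

Attach number dual fe- (before consonant 'ng') → fengawba.
Attach definiteness indefinite ut- → utfengawba.
Attach noun class class IV or- → orutfengawba.
Apply vowel harmony: orutfengawba → orutfangawba.
So the correct form is orutfangawba, option (C).
(A) orutfengawba is wrong: it fails to apply the sound rule(s).
(B) oratfangawba is wrong: it uses definite instead of indefinite for definiteness.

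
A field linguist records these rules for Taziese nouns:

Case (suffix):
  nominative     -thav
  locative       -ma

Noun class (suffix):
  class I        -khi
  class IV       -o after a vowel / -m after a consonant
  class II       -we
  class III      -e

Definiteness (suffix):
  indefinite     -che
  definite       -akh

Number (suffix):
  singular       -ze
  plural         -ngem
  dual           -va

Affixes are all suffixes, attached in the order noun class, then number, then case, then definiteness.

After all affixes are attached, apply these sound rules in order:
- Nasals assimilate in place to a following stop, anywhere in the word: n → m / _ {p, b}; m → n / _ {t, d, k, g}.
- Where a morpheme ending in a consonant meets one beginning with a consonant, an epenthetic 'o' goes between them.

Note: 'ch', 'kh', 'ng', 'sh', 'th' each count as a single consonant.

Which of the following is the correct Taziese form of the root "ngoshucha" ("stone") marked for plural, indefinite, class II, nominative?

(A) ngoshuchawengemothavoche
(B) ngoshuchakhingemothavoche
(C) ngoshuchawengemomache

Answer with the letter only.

A

Attach noun class class II -we → ngoshuchawe.
Attach number plural -ngem → ngoshuchawengem.
Attach case nominative -thav → ngoshuchawengemthav.
Attach definiteness indefinite -che → ngoshuchawengemthavche.
Nasal assimilation: no change.
Apply epenthesis: ngoshuchawengemthavche → ngoshuchawengemothavoche.
So the correct form is ngoshuchawengemothavoche, option (A).
(C) ngoshuchawengemomache is wrong: it uses locative instead of nominative for case.
(B) ngoshuchakhingemothavoche is wrong: it uses class I instead of class II for noun class.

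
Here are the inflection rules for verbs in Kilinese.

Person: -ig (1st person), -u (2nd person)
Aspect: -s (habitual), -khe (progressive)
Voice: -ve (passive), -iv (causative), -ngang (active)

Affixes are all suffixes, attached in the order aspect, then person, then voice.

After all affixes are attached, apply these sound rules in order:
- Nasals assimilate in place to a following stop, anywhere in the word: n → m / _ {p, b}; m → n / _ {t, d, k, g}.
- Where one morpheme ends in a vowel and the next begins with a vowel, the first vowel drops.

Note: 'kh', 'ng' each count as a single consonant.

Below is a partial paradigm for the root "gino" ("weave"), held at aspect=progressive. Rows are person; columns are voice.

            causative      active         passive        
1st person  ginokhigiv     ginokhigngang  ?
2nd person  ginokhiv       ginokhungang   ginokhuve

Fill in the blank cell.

Attach aspect progressive -khe → ginokhe.
Attach person 1st person -ig → ginokheig.
Attach voice passive -ve → ginokheigve.
Nasal assimilation: no change.
Apply vowel deletion: ginokheigve → ginokhigve.

ginokhigve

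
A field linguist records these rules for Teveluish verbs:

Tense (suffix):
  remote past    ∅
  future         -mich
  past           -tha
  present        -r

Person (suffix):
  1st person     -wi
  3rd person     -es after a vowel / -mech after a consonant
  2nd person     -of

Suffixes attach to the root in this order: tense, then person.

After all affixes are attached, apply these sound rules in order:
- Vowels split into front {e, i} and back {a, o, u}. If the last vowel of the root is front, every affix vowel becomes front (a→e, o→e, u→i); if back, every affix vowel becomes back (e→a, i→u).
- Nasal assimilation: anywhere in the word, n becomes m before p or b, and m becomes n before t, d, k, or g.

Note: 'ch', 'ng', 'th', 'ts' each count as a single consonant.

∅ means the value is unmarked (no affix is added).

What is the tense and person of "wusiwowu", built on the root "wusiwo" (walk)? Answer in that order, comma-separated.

Segment: wusiwo-wi.
tense: ∅ → remote past.
person: -wi → 1st person.

remote past, 1st person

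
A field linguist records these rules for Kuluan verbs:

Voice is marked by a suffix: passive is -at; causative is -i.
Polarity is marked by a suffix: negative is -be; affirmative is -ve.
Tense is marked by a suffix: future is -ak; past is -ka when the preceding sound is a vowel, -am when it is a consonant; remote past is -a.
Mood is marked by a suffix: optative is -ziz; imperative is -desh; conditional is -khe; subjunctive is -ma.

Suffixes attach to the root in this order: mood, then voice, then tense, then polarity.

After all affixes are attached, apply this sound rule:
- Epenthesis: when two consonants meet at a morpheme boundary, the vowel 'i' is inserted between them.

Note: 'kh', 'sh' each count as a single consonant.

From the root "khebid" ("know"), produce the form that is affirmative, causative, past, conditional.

khebidikheikave

Attach mood conditional -khe → khebidkhe.
Attach voice causative -i → khebidkhei.
Attach tense past -ka (after vowel 'i') → khebidkheika.
Attach polarity affirmative -ve → khebidkheikave.
Apply epenthesis: khebidkheikave → khebidikheikave.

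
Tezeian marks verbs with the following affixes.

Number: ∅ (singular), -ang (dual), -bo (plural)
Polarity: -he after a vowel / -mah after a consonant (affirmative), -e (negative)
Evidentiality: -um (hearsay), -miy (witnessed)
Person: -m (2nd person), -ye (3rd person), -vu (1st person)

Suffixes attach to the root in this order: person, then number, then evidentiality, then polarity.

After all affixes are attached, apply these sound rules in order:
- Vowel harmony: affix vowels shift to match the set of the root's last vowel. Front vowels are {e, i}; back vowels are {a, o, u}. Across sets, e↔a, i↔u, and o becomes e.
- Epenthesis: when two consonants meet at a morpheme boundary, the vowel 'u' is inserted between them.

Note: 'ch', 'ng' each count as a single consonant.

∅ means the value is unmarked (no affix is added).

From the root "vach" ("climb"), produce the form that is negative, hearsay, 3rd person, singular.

vachuyauma

Attach person 3rd person -ye → vachye.
number = singular: zero marking, form stays vachye.
Attach evidentiality hearsay -um → vachyeum.
Attach polarity negative -e → vachyeume.
Apply vowel harmony: vachyeume → vachyauma.
Apply epenthesis: vachyauma → vachuyauma.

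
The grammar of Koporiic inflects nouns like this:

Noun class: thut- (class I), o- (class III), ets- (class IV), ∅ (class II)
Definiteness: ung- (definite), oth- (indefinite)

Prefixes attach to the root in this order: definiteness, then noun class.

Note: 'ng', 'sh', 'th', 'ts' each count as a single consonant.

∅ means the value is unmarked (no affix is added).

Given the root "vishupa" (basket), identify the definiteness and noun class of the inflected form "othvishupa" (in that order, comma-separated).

indefinite, class II

Segment: oth-vishupa.
definiteness: oth- → indefinite.
noun class: ∅ → class II.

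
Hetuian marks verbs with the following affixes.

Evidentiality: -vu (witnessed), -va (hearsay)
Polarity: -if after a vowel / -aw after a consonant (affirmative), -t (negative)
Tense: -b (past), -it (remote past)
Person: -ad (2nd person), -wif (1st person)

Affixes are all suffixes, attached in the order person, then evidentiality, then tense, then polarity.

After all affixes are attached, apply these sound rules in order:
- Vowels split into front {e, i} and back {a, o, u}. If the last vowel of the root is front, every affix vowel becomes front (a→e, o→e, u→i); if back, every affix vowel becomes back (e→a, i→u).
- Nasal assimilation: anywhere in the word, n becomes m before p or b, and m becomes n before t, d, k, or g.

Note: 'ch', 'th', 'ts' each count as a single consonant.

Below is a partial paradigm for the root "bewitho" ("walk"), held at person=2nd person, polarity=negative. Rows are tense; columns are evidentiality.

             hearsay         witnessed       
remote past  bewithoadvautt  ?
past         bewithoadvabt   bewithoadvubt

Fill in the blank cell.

bewithoadvuutt

Attach person 2nd person -ad → bewithoad.
Attach evidentiality witnessed -vu → bewithoadvu.
Attach tense remote past -it → bewithoadvuit.
Attach polarity negative -t → bewithoadvuitt.
Apply vowel harmony: bewithoadvuitt → bewithoadvuutt.
Nasal assimilation: no change.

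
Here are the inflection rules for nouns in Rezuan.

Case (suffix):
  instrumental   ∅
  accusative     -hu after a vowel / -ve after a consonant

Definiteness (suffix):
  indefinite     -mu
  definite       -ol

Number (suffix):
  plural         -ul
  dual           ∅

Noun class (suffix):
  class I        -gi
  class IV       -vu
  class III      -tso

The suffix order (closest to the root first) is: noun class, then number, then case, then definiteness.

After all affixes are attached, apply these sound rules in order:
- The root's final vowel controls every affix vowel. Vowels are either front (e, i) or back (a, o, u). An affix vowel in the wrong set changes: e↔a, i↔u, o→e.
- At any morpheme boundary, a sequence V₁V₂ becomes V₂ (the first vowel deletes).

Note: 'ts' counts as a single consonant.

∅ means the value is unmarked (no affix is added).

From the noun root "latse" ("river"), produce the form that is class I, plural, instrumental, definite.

latsegilel

Attach noun class class I -gi → latsegi.
Attach number plural -ul → latsegiul.
case = instrumental: zero marking, form stays latsegiul.
Attach definiteness definite -ol → latsegiulol.
Apply vowel harmony: latsegiulol → latsegiilel.
Apply vowel deletion: latsegiilel → latsegilel.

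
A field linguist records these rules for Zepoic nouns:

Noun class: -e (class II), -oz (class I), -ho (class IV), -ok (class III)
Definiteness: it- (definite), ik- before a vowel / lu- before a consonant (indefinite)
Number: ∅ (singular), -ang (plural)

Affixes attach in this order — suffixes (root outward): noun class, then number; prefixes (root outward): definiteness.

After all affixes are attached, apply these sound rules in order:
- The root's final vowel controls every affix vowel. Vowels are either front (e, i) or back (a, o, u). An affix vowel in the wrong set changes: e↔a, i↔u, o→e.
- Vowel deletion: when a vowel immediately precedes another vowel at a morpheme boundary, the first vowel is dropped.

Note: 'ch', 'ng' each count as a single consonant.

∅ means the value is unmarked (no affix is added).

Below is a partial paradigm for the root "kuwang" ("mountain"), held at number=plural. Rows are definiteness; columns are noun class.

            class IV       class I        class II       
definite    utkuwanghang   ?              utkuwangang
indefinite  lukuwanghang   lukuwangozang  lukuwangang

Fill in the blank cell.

utkuwangozang

Attach noun class class I -oz → kuwangoz.
Attach definiteness definite it- → itkuwangoz.
Attach number plural -ang → itkuwangozang.
Apply vowel harmony: itkuwangozang → utkuwangozang.
Vowel deletion: no change.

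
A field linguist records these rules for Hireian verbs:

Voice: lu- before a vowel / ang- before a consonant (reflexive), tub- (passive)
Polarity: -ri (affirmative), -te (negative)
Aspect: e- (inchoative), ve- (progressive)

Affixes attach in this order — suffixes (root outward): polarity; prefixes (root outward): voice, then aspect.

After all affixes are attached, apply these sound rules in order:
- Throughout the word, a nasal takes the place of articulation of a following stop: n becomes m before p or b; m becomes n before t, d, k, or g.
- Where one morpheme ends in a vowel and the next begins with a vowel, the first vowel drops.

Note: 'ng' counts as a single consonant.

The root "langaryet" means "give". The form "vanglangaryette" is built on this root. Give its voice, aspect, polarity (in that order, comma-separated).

Segment: ve-ang-langaryet-te.
voice: lu/ang- → reflexive.
aspect: ve- → progressive.
polarity: -te → negative.

reflexive, progressive, negative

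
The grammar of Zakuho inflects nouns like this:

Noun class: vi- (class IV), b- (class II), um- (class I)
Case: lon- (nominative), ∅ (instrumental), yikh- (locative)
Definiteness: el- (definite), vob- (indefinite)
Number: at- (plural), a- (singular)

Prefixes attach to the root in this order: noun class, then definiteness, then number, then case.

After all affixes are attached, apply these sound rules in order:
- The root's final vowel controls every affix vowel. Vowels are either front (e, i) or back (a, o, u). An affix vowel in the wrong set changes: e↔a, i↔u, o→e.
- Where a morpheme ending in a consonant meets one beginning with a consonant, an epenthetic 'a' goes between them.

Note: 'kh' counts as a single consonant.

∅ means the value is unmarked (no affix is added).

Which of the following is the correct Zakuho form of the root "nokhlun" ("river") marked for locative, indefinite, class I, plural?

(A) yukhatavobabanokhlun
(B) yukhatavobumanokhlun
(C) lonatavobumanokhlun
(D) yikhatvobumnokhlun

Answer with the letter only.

B

Attach noun class class I um- → umnokhlun.
Attach definiteness indefinite vob- → vobumnokhlun.
Attach number plural at- → atvobumnokhlun.
Attach case locative yikh- → yikhatvobumnokhlun.
Apply vowel harmony: yikhatvobumnokhlun → yukhatvobumnokhlun.
Apply epenthesis: yukhatvobumnokhlun → yukhatavobumanokhlun.
So the correct form is yukhatavobumanokhlun, option (B).
(D) yikhatvobumnokhlun is wrong: it fails to apply the sound rule(s).
(A) yukhatavobabanokhlun is wrong: it uses class II instead of class I for noun class.
(C) lonatavobumanokhlun is wrong: it uses nominative instead of locative for case.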